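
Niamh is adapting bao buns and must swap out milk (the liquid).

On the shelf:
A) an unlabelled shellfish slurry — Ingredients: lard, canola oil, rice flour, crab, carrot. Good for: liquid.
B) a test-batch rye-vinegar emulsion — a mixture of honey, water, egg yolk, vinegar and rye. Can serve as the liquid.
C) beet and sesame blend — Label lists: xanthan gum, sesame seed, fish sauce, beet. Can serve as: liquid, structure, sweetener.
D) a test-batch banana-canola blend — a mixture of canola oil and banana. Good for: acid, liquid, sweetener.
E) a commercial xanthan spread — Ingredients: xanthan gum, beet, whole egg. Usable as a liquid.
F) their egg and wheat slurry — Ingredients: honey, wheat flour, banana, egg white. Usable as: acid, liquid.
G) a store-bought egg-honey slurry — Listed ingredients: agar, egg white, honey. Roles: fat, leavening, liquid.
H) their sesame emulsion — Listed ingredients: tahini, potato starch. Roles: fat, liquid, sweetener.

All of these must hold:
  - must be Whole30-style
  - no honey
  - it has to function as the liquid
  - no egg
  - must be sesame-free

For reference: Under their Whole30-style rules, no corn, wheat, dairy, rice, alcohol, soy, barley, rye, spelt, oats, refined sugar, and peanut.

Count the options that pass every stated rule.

1

A: has rice flour, so not Whole30-style — reject
B: has rye, so not Whole30-style; has honey, so not honey-free (and 1 more) — out
C: has sesame seed, so not sesame-free — out
D: Whole30-style, no egg — valid
E: has whole egg, so not egg-free — reject
F: has wheat flour, so not Whole30-style; has honey, so not honey-free (and 1 more) — out
G: has honey, so not honey-free; has egg white, so not egg-free — reject
H: has tahini, so not sesame-free — reject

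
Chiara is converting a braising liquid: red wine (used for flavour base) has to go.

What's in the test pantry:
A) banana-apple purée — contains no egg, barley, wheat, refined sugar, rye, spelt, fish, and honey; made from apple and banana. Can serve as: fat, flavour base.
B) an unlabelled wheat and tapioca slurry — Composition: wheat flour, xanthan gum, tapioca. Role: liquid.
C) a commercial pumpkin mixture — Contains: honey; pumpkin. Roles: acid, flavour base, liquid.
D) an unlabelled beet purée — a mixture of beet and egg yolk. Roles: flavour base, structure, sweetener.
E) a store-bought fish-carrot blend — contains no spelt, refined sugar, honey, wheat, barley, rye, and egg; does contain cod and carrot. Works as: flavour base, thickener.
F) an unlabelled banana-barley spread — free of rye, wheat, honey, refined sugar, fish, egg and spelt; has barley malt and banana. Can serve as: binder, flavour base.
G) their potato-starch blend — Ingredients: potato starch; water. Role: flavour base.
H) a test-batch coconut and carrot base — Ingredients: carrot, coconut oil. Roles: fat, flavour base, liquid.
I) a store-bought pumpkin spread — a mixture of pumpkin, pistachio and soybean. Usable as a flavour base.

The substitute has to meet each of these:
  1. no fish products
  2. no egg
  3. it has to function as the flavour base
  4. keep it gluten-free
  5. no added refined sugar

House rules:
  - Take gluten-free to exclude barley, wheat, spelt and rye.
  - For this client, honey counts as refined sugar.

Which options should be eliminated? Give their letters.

B, C, D, E, F

A: works as a flavour base, no egg, no fish — keep
B: not usable as a flavour base; has wheat flour, so not gluten-free — no
C: has honey, so not no-added-sugar — no
D: has egg yolk, so not egg-free — no
E: has cod, so not fish-free — out
F: has barley malt, so not gluten-free — out
G: nothing on the exclusion list — OK
H: only coconut oil and carrot; none excluded — keep
I: every rule checks out — valid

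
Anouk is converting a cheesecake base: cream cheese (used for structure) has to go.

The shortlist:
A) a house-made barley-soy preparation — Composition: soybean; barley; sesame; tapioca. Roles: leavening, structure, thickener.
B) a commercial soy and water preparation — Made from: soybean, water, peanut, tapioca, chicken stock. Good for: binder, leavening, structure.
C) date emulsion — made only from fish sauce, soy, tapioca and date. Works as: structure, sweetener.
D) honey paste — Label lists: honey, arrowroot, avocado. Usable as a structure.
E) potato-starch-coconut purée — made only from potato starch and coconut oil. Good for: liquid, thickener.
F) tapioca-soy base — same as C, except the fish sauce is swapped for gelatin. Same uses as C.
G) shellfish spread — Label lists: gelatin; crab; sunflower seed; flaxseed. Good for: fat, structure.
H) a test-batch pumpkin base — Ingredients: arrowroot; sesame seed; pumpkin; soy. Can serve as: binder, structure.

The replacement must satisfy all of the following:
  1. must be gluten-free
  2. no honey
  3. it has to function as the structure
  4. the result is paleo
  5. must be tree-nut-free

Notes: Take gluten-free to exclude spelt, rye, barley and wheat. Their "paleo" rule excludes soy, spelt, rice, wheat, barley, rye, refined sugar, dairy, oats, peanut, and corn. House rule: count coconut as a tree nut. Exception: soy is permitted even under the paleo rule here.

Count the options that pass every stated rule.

4

A: has barley, so not gluten-free; has barley, so not paleo — no
B: has peanut, so not paleo — reject
C: soy is permitted under the paleo carve-out; nothing else excluded — OK
D: has honey, so not honey-free — reject
E: not usable as a structure; has coconut oil, so not tree-nut-free — reject
F: soy is permitted under the paleo carve-out; nothing else excluded — OK
G: gelatin and crab etc. — none of it excluded — keep
H: soy is permitted under the paleo carve-out; nothing else excluded — OK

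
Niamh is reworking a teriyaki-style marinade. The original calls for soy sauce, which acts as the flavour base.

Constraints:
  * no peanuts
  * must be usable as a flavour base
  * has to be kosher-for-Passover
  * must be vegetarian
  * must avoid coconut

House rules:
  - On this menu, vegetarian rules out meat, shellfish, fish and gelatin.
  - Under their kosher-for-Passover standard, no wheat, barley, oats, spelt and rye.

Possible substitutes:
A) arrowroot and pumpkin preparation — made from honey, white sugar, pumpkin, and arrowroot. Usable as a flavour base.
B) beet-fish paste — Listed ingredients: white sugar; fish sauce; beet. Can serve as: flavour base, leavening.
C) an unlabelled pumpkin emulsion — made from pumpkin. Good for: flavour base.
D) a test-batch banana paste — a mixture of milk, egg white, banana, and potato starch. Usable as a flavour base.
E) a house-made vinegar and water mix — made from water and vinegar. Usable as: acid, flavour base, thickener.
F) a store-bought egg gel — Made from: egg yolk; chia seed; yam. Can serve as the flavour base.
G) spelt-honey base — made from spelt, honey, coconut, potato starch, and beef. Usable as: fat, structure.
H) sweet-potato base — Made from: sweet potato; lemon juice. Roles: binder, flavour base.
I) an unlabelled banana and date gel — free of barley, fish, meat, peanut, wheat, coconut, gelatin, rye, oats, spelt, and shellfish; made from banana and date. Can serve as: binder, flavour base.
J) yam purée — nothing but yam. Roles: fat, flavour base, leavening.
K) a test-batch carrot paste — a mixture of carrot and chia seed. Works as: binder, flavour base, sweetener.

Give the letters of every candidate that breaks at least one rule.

B, G

A: honey and white sugar etc. — none of it excluded — valid
B: has fish sauce, so not vegetarian — no
C: kosher-for-Passover, vegetarian — OK
D: milk and egg white etc. — none of it excluded — valid
E: all constraints satisfied — keep
F: only egg yolk, chia seed, and yam; none excluded — valid
G: not usable as a flavour base; has beef, so not vegetarian (and 2 more) — no
H: no peanut, vegetarian — valid
I: kosher-for-Passover, no coconut — OK
J: kosher-for-Passover, no peanut — keep
K: vegetarian, kosher-for-Passover — keep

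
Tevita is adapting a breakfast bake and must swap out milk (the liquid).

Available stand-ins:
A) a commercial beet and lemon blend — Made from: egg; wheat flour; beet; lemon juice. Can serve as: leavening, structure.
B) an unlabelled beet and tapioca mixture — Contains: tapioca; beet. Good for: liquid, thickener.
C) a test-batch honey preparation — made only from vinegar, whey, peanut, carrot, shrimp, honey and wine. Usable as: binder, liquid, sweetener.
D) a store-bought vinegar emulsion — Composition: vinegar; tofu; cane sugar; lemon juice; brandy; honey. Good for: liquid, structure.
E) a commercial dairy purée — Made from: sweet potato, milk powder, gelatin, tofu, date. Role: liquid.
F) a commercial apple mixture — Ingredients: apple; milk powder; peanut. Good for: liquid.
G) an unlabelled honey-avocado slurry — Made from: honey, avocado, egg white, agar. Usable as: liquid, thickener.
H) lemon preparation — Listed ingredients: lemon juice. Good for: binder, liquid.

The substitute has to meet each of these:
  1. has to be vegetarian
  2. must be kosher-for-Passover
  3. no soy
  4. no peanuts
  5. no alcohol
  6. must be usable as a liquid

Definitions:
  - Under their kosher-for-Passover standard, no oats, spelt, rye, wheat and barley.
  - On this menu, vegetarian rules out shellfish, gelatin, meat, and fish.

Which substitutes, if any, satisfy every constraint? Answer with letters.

A: not usable as a liquid; has wheat flour, so not kosher-for-Passover — no
B: only tapioca and beet; none excluded — keep
C: has shrimp, so not vegetarian; has wine, so not alcohol-free (and 1 more) — no
D: has brandy, so not alcohol-free; has tofu, so not soy-free — no
E: has gelatin, so not vegetarian; has tofu, so not soy-free — out
F: has peanut, so not peanut-free — no
G: works as a liquid, no alcohol, no soy — OK
H: every rule checks out — OK

B, G, H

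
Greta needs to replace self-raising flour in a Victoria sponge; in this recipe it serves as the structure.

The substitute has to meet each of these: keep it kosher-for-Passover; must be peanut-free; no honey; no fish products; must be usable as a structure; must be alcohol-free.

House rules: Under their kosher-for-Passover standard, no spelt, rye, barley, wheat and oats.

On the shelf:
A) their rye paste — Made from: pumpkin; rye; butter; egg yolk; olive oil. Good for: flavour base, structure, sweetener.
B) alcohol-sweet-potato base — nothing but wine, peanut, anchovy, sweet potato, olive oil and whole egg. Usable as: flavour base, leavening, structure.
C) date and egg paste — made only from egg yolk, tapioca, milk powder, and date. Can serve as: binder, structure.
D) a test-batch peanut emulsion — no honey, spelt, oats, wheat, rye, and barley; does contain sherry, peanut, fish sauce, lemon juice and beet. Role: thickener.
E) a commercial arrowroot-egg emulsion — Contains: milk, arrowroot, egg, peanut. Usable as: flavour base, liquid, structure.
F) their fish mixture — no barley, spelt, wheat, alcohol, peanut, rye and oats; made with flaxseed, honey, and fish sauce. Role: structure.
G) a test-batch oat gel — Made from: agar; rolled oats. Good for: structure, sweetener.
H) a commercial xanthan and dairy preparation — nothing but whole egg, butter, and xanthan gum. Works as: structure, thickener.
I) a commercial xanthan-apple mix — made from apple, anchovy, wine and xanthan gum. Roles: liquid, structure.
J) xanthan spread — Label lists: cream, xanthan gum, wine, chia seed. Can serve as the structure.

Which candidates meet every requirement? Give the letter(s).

A: has rye, so not kosher-for-Passover — reject
B: has anchovy, so not fish-free; has wine, so not alcohol-free (and 1 more) — no
C: all constraints satisfied — OK
D: not usable as a structure; has fish sauce, so not fish-free (and 2 more) — out
E: has peanut, so not peanut-free — reject
F: has fish sauce, so not fish-free; has honey, so not honey-free — reject
G: has rolled oats, so not kosher-for-Passover — out
H: nothing on the exclusion list — valid
I: has anchovy, so not fish-free; has wine, so not alcohol-free — no
J: has wine, so not alcohol-free — no

C, H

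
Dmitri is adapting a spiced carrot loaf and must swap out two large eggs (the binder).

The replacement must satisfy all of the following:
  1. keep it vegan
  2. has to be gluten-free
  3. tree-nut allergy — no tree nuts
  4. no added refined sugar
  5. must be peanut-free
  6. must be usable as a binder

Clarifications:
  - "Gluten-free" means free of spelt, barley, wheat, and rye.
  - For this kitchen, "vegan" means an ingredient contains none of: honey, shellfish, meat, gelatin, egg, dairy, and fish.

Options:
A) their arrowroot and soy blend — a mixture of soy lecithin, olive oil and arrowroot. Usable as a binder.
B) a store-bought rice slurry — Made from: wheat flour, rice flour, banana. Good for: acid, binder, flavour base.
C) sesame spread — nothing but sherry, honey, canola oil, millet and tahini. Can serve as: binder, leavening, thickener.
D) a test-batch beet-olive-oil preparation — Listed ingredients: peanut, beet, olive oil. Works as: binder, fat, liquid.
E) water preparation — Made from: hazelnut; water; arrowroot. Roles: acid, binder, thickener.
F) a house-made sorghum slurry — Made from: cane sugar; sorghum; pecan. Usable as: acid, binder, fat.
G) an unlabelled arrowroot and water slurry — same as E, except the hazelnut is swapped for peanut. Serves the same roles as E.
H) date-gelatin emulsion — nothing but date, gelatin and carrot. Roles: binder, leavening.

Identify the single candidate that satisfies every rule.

A: no refined sugar, no peanut — valid
B: has wheat flour, so not gluten-free — out
C: has honey, so not vegan — reject
D: has peanut, so not peanut-free — no
E: has hazelnut, so not tree-nut-free — reject
F: has pecan, so not tree-nut-free; has cane sugar, so not no-added-sugar — out
G: has peanut, so not peanut-free — out
H: has gelatin, so not vegan — no

A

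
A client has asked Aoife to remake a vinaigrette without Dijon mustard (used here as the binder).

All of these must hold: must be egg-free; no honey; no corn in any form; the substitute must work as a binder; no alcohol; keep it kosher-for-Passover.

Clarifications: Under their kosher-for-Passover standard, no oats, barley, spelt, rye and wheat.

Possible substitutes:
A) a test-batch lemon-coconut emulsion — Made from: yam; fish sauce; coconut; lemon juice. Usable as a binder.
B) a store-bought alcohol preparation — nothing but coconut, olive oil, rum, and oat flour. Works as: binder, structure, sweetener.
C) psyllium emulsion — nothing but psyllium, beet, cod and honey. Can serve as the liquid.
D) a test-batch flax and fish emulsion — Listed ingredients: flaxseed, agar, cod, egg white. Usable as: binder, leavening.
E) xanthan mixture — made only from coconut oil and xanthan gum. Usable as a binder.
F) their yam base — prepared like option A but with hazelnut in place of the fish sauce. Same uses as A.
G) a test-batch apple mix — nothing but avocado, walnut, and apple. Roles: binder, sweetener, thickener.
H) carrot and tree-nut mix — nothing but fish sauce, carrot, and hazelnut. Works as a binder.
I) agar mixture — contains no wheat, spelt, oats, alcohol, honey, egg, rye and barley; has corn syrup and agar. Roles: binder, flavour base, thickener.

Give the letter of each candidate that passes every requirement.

A, E, F, G, H

A: coconut and fish sauce etc. — none of it excluded — OK
B: has oat flour, so not kosher-for-Passover; has rum, so not alcohol-free — no
C: not usable as a binder; has honey, so not honey-free — out
D: has egg white, so not egg-free — reject
E: only coconut oil and xanthan gum; none excluded — valid
F: coconut and hazelnut etc. — none of it excluded — valid
G: only walnut, apple, and avocado; none excluded — valid
H: works as a binder, no egg, kosher-for-Passover — OK
I: has corn syrup, so not corn-free — reject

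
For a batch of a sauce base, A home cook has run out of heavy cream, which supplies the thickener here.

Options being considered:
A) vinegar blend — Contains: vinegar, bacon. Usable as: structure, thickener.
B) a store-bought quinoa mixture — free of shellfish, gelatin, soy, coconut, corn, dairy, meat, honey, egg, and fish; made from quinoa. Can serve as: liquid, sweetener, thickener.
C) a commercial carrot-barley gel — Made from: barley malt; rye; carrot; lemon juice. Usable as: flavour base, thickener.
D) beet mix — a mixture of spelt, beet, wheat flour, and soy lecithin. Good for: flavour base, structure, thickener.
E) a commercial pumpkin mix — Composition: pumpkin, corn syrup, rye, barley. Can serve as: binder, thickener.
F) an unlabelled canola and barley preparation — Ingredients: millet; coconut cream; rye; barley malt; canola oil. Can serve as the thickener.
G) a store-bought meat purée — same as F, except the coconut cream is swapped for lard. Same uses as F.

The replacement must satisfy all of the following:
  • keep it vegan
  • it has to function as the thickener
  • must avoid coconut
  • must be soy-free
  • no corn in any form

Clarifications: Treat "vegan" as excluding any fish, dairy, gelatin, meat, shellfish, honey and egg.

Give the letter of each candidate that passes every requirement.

B, C

A: has bacon, so not vegan — out
B: works as a thickener, vegan, no soy — valid
C: no corn, no coconut — valid
D: has soy lecithin, so not soy-free — no
E: has corn syrup, so not corn-free — out
F: has coconut cream, so not coconut-free — reject
G: has lard, so not vegan — reject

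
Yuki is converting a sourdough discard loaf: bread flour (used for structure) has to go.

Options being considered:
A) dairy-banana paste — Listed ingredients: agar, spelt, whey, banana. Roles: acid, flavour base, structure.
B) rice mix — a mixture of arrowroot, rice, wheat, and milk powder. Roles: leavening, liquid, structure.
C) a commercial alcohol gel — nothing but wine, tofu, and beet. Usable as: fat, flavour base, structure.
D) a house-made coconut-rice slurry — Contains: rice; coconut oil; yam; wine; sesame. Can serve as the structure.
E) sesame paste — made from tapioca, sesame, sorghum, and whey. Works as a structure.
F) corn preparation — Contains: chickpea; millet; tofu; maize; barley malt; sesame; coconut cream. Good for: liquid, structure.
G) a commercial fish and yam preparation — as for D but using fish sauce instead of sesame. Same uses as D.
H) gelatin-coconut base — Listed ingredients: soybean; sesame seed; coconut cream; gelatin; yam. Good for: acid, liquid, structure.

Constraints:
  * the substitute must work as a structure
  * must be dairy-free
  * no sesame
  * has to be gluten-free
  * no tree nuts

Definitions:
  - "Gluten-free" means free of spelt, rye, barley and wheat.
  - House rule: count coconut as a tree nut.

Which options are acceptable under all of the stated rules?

A: has spelt, so not gluten-free; has whey, so not dairy-free — no
B: has wheat, so not gluten-free; has milk powder, so not dairy-free — no
C: no dairy, no sesame — valid
D: has coconut oil, so not tree-nut-free; has sesame, so not sesame-free — reject
E: has whey, so not dairy-free; has sesame, so not sesame-free — no
F: has barley malt, so not gluten-free; has coconut cream, so not tree-nut-free (and 1 more) — no
G: has coconut oil, so not tree-nut-free — no
H: has coconut cream, so not tree-nut-free; has sesame seed, so not sesame-free — reject

C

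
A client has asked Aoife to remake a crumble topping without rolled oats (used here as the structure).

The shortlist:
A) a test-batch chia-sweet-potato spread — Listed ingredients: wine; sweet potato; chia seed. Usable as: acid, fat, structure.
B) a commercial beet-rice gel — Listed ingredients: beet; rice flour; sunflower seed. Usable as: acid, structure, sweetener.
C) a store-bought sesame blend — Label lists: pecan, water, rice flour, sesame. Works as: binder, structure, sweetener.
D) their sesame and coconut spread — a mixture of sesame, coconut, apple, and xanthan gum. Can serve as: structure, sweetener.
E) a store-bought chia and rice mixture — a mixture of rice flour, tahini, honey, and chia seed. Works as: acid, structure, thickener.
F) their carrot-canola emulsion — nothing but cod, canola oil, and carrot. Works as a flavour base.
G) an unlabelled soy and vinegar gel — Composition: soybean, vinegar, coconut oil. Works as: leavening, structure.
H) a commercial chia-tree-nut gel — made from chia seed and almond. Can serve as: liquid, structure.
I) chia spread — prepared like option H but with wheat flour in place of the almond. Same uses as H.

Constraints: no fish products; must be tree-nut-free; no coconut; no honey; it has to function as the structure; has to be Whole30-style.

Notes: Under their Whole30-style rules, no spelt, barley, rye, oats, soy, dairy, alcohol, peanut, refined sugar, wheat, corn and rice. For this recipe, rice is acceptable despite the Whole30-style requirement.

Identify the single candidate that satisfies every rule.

A: has wine, so not Whole30-style — reject
B: rice is permitted under the Whole30-style carve-out; nothing else excluded — OK
C: has pecan, so not tree-nut-free — no
D: has coconut, so not coconut-free — reject
E: has honey, so not honey-free — reject
F: not usable as a structure; has cod, so not fish-free — no
G: has soybean, so not Whole30-style; has coconut oil, so not coconut-free — reject
H: has almond, so not tree-nut-free — reject
I: has wheat flour, so not Whole30-style — no

B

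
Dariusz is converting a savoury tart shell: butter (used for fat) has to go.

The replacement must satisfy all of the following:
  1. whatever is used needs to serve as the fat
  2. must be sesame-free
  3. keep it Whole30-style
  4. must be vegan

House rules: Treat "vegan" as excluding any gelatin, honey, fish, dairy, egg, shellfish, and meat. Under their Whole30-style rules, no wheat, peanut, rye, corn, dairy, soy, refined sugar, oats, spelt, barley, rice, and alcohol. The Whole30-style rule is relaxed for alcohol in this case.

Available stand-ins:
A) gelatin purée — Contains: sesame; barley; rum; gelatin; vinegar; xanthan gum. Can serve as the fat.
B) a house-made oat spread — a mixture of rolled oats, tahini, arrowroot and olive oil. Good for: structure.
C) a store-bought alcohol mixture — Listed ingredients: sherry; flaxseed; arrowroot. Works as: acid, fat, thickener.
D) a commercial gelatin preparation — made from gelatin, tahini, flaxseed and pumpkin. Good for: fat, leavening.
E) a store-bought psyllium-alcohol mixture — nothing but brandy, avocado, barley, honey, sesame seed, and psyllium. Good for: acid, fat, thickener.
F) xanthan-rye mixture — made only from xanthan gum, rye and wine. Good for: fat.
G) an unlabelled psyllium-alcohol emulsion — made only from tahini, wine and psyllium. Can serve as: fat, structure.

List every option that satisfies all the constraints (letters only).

C

A: has gelatin, so not vegan; has barley, so not Whole30-style (and 1 more) — no
B: not usable as a fat; has rolled oats, so not Whole30-style (and 1 more) — reject
C: alcohol is permitted under the Whole30-style carve-out; nothing else excluded — valid
D: has gelatin, so not vegan; has tahini, so not sesame-free — no
E: has honey, so not vegan; has barley, so not Whole30-style (and 1 more) — reject
F: has rye, so not Whole30-style — no
G: has tahini, so not sesame-free — reject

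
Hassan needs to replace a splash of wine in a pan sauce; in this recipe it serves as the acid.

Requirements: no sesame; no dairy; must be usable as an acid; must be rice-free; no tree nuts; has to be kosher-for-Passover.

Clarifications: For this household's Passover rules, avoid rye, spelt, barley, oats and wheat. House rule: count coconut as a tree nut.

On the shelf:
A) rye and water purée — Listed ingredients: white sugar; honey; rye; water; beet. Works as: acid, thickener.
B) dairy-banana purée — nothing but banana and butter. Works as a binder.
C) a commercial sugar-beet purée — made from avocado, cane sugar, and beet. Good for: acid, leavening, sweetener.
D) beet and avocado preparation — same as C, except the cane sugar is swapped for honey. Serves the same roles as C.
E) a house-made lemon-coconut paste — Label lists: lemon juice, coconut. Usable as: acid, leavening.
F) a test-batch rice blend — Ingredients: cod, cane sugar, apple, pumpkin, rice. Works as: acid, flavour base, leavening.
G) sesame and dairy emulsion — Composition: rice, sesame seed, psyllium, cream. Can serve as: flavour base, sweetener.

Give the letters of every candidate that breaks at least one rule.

A, B, E, F, G

A: has rye, so not kosher-for-Passover — reject
B: not usable as an acid; has butter, so not dairy-free — no
C: only cane sugar, beet and avocado; none excluded — keep
D: only honey, beet and avocado; none excluded — valid
E: has coconut, so not tree-nut-free — reject
F: has rice, so not rice-free — no
G: not usable as an acid; has cream, so not dairy-free (and 2 more) — out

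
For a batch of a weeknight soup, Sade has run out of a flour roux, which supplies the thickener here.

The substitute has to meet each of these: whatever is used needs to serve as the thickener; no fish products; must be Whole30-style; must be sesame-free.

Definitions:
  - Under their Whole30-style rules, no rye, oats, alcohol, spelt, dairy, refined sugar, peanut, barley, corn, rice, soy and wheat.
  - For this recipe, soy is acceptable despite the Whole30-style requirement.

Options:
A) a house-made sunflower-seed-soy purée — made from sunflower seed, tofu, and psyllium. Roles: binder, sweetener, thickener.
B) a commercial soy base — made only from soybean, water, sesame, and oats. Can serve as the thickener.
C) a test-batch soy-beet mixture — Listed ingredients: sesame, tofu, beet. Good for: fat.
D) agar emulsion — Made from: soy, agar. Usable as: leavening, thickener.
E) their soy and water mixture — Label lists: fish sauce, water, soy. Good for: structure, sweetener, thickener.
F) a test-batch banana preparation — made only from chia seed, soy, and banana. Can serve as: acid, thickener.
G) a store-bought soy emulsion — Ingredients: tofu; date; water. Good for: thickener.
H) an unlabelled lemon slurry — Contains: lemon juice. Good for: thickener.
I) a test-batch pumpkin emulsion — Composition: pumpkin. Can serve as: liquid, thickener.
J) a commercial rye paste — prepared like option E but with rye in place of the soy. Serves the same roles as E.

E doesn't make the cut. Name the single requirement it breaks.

fish-free

usable as a thickener: satisfied
Whole30-style: satisfied
sesame-free: satisfied
fish-free: has fish sauce — fails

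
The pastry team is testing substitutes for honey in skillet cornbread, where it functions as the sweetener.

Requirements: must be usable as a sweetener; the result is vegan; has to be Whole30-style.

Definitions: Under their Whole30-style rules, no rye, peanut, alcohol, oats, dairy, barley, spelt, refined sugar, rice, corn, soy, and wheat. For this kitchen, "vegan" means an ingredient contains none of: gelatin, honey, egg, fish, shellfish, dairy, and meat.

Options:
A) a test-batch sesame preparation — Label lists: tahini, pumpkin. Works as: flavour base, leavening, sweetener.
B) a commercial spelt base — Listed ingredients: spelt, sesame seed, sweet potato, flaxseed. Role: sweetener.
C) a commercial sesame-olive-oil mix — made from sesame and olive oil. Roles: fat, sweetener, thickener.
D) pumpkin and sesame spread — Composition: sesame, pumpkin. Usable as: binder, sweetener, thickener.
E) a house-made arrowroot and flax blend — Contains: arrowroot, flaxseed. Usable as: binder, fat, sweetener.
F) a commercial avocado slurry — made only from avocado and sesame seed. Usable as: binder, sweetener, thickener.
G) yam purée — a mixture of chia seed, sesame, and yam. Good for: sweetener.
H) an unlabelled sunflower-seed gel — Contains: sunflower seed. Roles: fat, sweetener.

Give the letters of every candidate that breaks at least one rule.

B

A: vegan, Whole30-style — keep
B: has spelt, so not Whole30-style — no
C: all constraints satisfied — valid
D: only sesame and pumpkin; none excluded — OK
E: all constraints satisfied — keep
F: every rule checks out — valid
G: only sesame, yam and chia seed; none excluded — keep
H: all constraints satisfied — valid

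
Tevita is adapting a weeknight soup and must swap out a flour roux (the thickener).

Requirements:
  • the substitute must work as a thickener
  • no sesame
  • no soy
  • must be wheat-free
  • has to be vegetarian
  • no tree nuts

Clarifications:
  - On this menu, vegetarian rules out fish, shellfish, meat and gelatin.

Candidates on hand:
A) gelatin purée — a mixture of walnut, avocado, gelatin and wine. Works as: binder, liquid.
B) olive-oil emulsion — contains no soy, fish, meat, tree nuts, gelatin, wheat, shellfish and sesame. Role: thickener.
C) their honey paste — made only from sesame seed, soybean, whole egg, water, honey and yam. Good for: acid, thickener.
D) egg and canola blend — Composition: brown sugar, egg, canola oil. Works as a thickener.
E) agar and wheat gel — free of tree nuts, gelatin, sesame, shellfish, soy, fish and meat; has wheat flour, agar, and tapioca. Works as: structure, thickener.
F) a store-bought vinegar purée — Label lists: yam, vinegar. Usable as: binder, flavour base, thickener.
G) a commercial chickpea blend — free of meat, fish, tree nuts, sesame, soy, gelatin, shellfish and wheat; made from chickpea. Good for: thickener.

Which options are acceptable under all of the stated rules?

A: not usable as a thickener; has gelatin, so not vegetarian (and 1 more) — no
B: no soy, no sesame — valid
C: has sesame seed, so not sesame-free; has soybean, so not soy-free — out
D: all constraints satisfied — OK
E: has wheat flour, so not wheat-free — reject
F: vegetarian, no tree nuts — OK
G: vegetarian, no sesame — keep

B, D, F, G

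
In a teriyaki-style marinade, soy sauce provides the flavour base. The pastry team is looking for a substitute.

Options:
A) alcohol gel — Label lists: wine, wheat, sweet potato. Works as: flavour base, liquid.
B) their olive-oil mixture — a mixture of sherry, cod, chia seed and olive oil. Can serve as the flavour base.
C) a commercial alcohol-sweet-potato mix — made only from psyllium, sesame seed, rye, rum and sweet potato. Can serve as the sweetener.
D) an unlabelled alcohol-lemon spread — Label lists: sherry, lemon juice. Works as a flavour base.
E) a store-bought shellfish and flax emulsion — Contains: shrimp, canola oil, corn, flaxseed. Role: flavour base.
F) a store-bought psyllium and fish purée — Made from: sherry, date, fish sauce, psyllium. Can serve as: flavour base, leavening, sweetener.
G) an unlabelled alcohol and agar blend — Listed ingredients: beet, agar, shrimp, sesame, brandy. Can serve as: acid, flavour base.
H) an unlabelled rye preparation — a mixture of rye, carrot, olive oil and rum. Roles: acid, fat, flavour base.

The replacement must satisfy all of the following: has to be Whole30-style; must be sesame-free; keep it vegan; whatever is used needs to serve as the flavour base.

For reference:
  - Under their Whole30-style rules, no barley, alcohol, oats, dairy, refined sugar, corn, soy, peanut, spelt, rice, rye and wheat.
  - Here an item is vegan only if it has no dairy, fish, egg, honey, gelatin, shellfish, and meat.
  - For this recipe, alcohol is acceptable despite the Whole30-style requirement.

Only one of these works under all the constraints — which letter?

D

A: has wheat, so not Whole30-style — out
B: has cod, so not vegan — out
C: not usable as a flavour base; has rye, so not Whole30-style (and 1 more) — no
D: alcohol is permitted under the Whole30-style carve-out; nothing else excluded — OK
E: has corn, so not Whole30-style; has shrimp, so not vegan — reject
F: has fish sauce, so not vegan — reject
G: has shrimp, so not vegan; has sesame, so not sesame-free — out
H: has rye, so not Whole30-style — reject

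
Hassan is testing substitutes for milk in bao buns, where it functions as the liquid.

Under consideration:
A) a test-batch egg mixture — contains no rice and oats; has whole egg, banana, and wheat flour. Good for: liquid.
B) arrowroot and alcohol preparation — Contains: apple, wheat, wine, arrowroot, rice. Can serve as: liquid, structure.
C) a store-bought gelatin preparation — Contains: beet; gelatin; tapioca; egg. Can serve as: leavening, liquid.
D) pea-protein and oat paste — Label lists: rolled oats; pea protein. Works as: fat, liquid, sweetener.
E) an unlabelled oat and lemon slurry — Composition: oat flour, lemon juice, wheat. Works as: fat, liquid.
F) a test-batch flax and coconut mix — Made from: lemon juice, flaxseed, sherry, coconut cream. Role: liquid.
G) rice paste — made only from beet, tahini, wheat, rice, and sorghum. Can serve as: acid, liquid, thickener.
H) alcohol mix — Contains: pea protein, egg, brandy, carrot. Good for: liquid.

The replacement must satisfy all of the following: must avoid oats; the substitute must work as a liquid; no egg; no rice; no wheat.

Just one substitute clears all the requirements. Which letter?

F

A: has wheat flour, so not wheat-free; has whole egg, so not egg-free — reject
B: has wheat, so not wheat-free; has rice, so not rice-free — reject
C: has egg, so not egg-free — out
D: has rolled oats, so not oat-free — no
E: has wheat, so not wheat-free; has oat flour, so not oat-free — reject
F: sherry and coconut cream etc. — none of it excluded — keep
G: has wheat, so not wheat-free; has rice, so not rice-free — out
H: has egg, so not egg-free — no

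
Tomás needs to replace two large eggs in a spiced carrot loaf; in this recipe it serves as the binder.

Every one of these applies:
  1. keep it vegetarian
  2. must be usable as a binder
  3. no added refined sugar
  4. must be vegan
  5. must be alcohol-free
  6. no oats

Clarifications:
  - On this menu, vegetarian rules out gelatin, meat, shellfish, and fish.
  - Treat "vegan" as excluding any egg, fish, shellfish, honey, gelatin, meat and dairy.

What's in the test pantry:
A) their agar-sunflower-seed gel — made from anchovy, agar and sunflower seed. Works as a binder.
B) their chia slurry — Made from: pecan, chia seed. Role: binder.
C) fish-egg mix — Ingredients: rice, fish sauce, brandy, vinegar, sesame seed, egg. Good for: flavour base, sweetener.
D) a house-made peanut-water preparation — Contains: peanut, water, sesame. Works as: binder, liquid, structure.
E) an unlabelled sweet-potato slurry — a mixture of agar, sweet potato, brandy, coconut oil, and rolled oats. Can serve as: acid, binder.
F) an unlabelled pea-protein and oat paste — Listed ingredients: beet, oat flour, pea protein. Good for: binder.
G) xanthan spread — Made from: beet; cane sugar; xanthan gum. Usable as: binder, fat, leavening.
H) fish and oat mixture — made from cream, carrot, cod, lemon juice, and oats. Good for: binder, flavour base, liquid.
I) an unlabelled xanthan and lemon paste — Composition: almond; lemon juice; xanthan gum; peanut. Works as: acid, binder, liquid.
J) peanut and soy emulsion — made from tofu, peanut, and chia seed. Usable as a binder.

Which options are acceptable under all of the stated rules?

B, D, I, J

A: has anchovy, so not vegetarian; has anchovy, so not vegan — out
B: only pecan and chia seed; none excluded — OK
C: not usable as a binder; has fish sauce, so not vegetarian (and 2 more) — out
D: works as a binder, no refined sugar, no oats — OK
E: has brandy, so not alcohol-free; has rolled oats, so not oat-free — no
F: has oat flour, so not oat-free — no
G: has cane sugar, so not no-added-sugar — out
H: has cod, so not vegetarian; has cream, so not vegan (and 1 more) — reject
I: vegetarian, no refined sugar — keep
J: nothing on the exclusion list — keep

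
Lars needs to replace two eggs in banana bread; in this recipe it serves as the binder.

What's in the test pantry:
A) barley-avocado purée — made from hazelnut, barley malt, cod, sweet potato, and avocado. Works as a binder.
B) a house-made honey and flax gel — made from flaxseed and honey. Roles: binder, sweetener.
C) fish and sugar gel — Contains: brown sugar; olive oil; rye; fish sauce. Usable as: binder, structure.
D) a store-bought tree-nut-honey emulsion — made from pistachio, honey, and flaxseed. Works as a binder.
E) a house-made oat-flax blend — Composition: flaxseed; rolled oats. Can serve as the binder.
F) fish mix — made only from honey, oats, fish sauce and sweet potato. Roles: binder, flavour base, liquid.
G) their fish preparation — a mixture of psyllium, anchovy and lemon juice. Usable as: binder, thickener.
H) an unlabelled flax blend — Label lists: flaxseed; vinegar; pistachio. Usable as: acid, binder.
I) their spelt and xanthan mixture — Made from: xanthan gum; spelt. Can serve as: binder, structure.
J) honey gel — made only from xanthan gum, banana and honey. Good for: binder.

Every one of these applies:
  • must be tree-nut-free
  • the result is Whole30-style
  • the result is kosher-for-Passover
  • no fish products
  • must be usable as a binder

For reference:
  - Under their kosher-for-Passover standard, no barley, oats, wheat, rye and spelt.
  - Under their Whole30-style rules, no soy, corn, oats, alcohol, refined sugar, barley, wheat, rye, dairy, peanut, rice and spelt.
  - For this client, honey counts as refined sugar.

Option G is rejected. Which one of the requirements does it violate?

fish-free

usable as a binder: satisfied
kosher-for-Passover: satisfied
Whole30-style: satisfied
fish-free: has anchovy — fails
tree-nut-free: satisfied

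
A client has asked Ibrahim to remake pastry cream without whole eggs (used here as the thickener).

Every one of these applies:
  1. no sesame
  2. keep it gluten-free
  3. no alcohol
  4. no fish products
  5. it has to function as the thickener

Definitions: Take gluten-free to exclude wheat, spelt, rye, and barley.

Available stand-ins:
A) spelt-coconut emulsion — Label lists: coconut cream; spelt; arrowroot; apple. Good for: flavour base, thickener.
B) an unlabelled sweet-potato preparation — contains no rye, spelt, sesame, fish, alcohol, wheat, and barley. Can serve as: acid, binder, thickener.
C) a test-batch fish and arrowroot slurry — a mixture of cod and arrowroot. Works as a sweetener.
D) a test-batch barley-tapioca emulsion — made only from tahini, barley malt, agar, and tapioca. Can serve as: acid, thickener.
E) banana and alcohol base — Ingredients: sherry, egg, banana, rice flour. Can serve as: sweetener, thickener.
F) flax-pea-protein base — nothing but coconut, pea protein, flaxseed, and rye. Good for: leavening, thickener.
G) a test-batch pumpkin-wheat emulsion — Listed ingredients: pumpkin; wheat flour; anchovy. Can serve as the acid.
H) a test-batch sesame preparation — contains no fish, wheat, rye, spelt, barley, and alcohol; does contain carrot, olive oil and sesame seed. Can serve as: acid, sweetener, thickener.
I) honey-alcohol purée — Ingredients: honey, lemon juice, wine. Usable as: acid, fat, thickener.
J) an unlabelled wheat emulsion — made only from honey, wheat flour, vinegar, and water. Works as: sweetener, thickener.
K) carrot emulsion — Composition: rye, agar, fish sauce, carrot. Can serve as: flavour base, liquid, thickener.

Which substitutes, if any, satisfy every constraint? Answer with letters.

B

A: has spelt, so not gluten-free — no
B: every rule checks out — valid
C: not usable as a thickener; has cod, so not fish-free — out
D: has barley malt, so not gluten-free; has tahini, so not sesame-free — reject
E: has sherry, so not alcohol-free — reject
F: has rye, so not gluten-free — reject
G: not usable as a thickener; has wheat flour, so not gluten-free (and 1 more) — out
H: has sesame seed, so not sesame-free — no
I: has wine, so not alcohol-free — out
J: has wheat flour, so not gluten-free — reject
K: has rye, so not gluten-free; has fish sauce, so not fish-free — out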